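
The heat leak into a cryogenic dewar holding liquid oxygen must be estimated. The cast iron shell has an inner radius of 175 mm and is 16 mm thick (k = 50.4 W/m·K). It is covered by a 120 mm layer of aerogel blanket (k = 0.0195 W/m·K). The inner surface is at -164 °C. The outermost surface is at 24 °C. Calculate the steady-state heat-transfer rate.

Q ≈ 22.8 W

Spherical conduction: R = (1/r_in − 1/r_out)/(4πk) per layer; series-sum.
R_cast iron shell = (1/0.175 − 1/0.191)/(4π×50.4) = 7.558×10^-4 K/W
R_aerogel blanket = (1/0.191 − 1/0.311)/(4π×0.0195) = 8.244 K/W
R_total = 8.245 K/W
Q = ΔT/R_total = 188/8.245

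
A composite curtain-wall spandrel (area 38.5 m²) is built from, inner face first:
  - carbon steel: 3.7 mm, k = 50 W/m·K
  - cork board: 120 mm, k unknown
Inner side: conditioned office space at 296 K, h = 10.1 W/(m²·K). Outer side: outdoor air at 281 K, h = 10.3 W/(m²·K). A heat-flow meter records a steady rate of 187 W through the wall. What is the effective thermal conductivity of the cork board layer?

Model the wall as resistances in series:
R_inner film = 1/(h_i·A) = 1/(10.1×38.5) = 0.002572 K/W
R_carbon steel = L/(kA) = 0.0037/(50×38.5) = 1.922×10^-6 K/W
R_outer film = 1/(h_o·A) = 1/(10.3×38.5) = 0.002522 K/W
Sum of known resistances R_other = 0.005095 K/W
Total R = ΔT/Q = 15/187 = 0.08021 K/W
R_cork board = R_total − R_other = 0.07512 K/W
k = L/(R·A) = 0.12/(0.07512×38.5)

k ≈ 0.0415 W/(m·K)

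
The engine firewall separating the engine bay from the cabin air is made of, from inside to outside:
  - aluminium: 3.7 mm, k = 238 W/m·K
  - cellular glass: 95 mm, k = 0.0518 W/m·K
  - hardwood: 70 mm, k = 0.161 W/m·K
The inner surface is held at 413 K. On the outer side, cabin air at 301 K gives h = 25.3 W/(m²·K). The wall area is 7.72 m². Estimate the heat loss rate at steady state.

Using the resistance-network approach (series):
R_aluminium = L/(kA) = 0.0037/(238×7.72) = 2.014×10^-6 K/W
R_cellular glass = L/(kA) = 0.095/(0.0518×7.72) = 0.2376 K/W
R_hardwood = L/(kA) = 0.07/(0.161×7.72) = 0.05632 K/W
R_outer film = 1/(h_o·A) = 1/(25.3×7.72) = 0.00512 K/W
R_total = 0.299 K/W
Q = ΔT / R_total = 112 / 0.299

Q ≈ 375 W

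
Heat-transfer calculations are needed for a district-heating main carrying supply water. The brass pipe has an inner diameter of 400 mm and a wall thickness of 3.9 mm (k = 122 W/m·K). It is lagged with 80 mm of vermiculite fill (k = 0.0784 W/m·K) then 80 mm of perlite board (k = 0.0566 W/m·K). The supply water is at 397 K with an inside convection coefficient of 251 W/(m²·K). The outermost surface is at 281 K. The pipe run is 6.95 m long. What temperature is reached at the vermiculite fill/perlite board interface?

Radial resistances (cylindrical: R_cond = ln(r_o/r_i)/(2πkL), R_conv = 1/(h·2πrL)):
R_inner film = 1/(h_i·2πr₁L) = 1/(251×2π×0.2×6.95) = 4.562×10^-4 K/W
R_brass pipe wall = ln(203.9/200)/(2π×122×6.95) = 3.625×10^-6 K/W
R_vermiculite fill = ln(283.9/203.9)/(2π×0.0784×6.95) = 0.09668 K/W
R_perlite board = ln(363.9/283.9)/(2π×0.0566×6.95) = 0.1004 K/W
R_total = 0.1976 K/W
Q = ΔT/R_total = 116/0.1976
Q = 587 W
T_interface = T_inner − Q·ΣR(inner→interface) = 397 − 587×0.09714

T ≈ 340 K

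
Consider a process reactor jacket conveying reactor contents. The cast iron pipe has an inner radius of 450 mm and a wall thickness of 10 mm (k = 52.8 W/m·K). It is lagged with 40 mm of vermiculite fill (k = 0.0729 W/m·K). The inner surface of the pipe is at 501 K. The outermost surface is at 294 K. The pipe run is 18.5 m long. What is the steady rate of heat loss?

Cylindrical conduction, so R = ln(r₂/r₁)/(2πkL) per layer, in series:
R_cast iron pipe wall = ln(460/450)/(2π×52.8×18.5) = 3.581×10^-6 K/W
R_vermiculite fill = ln(500/460)/(2π×0.0729×18.5) = 0.00984 K/W
R_total = 0.009843 K/W
Q = ΔT/R_total = 207/0.009843

Q ≈ 21000 W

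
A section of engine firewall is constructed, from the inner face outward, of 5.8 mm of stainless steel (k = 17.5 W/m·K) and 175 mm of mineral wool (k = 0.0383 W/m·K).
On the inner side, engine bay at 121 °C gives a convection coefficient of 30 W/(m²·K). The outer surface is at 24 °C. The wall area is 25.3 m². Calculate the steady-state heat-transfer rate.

Q ≈ 533 W

Model the wall as resistances in series:
R_inner film = 1/(h_i·A) = 1/(30×25.3) = 0.001318 K/W
R_stainless steel = L/(kA) = 0.0058/(17.5×25.3) = 1.31×10^-5 K/W
R_mineral wool = L/(kA) = 0.175/(0.0383×25.3) = 0.1806 K/W
R_total = 0.1819 K/W
Q = ΔT / R_total = 97 / 0.1819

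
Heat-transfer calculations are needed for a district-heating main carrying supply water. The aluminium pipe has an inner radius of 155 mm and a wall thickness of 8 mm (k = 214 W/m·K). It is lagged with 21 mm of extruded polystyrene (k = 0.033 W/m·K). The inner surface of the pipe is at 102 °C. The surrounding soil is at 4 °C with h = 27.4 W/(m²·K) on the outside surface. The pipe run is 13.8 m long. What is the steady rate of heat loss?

Q ≈ 2200 W

For a radial system each layer contributes R = ln(r_out/r_in)/(2πkL); films add R = 1/(hA).
R_aluminium pipe wall = ln(163/155)/(2π×214×13.8) = 2.712×10^-6 K/W
R_extruded polystyrene = ln(184/163)/(2π×0.033×13.8) = 0.04235 K/W
R_outer film = 1/(h_o·2πr_oL) = 1/(27.4×2π×0.184×13.8) = 0.002288 K/W
R_total = 0.04464 K/W
Q = ΔT/R_total = 98/0.04464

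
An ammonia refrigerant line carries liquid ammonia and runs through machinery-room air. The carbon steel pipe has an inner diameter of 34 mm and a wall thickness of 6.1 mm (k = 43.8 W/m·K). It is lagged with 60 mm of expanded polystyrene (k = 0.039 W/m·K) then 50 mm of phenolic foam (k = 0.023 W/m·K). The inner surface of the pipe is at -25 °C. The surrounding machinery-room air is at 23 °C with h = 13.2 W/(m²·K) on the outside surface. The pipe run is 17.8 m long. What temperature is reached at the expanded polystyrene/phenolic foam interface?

T ≈ 4.25 °C

Radial resistances (cylindrical: R_cond = ln(r_o/r_i)/(2πkL), R_conv = 1/(h·2πrL)):
R_carbon steel pipe wall = ln(23.1/17)/(2π×43.8×17.8) = 6.259×10^-5 K/W
R_expanded polystyrene = ln(83.1/23.1)/(2π×0.039×17.8) = 0.2935 K/W
R_phenolic foam = ln(133.1/83.1)/(2π×0.023×17.8) = 0.1831 K/W
R_outer film = 1/(h_o·2πr_oL) = 1/(13.2×2π×0.1331×17.8) = 0.005089 K/W
R_total = 0.4818 K/W
Q = ΔT/R_total = 48/0.4818
Q = 99.6 W
T_interface = T_inner + Q·ΣR(inner→interface) = -25 + 99.6×0.2936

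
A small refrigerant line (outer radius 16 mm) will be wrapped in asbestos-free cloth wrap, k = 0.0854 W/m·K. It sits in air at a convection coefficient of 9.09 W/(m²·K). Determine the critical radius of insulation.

For a cylinder r_cr = k/h = 0.0854/9.09
r_cr = 9.39 mm; since the bare radius (16 mm) is above r_cr, any added insulation will reduce heat loss.

r_cr ≈ 9.39 mm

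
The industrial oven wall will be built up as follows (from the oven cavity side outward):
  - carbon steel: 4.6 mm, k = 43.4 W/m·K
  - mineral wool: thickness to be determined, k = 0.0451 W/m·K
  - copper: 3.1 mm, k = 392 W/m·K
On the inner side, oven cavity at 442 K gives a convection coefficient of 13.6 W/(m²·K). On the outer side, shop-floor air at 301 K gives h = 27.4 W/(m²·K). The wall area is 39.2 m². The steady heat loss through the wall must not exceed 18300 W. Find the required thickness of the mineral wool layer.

L ≈ 8.65 mm

Thermal resistances in series:
R_inner film = 1/(h_i·A) = 1/(13.6×39.2) = 0.001876 K/W
R_carbon steel = L/(kA) = 0.0046/(43.4×39.2) = 2.704×10^-6 K/W
R_copper = L/(kA) = 0.0031/(392×39.2) = 2.017×10^-7 K/W
R_outer film = 1/(h_o·A) = 1/(27.4×39.2) = 9.31×10^-4 K/W
Sum of the known resistances R_other = 0.00281 K/W
Required total resistance R_tot = ΔT/Q_allow = 141/18300 = 0.007705 K/W
R_mineral wool = R_tot − R_other = 0.004895 K/W
L = R·k·A = 0.004895×0.0451×39.2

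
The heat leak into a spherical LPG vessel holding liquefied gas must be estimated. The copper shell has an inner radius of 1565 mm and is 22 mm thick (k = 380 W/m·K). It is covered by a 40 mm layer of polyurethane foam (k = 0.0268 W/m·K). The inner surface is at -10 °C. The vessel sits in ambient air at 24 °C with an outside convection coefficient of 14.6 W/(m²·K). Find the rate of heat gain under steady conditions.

Q ≈ 707 W

Spherical conduction: R = (1/r_in − 1/r_out)/(4πk) per layer; series-sum.
R_copper shell = (1/1.565 − 1/1.587)/(4π×380) = 1.855×10^-6 K/W
R_polyurethane foam = (1/1.587 − 1/1.627)/(4π×0.0268) = 0.046 K/W
R_outer film = 1/(h·4πr_o²) = 1/(14.6×4π×1.627²) = 0.002059 K/W
R_total = 0.04806 K/W
Q = ΔT/R_total = 34/0.04806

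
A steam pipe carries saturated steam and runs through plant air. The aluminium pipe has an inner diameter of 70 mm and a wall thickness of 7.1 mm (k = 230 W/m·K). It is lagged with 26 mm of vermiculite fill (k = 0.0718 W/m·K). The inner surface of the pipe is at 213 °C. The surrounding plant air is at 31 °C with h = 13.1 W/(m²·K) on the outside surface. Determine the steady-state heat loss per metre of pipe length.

q′ ≈ 146 W/m

Cylindrical conduction, so R = ln(r₂/r₁)/(2πkL) per layer, in series:
R_aluminium pipe wall = ln(42.1/35)/(2π×230×1) = 1.278×10^-4 K/W
R_vermiculite fill = ln(68.1/42.1)/(2π×0.0718×1) = 1.066 K/W
R_outer film = 1/(h_o·2πr_oL) = 1/(13.1×2π×0.0681×1) = 0.1784 K/W
R_total = 1.245 K/W
Q = ΔT/R_total = 182/1.245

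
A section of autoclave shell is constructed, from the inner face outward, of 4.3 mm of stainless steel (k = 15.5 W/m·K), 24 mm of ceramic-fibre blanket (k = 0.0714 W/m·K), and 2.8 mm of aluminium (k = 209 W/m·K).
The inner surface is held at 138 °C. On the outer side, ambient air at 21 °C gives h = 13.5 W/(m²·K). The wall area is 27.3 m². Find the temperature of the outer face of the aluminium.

Series thermal resistances:
R_stainless steel = L/(kA) = 0.0043/(15.5×27.3) = 1.016×10^-5 K/W
R_ceramic-fibre blanket = L/(kA) = 0.024/(0.0714×27.3) = 0.01231 K/W
R_aluminium = L/(kA) = 0.0028/(209×27.3) = 4.907×10^-7 K/W
R_outer film = 1/(h_o·A) = 1/(13.5×27.3) = 0.002713 K/W
R_total = 0.01504 K/W;  Q = ΔT/R_total = 117/0.01504 = 7781 W
T_interface = T_inner − Q·ΣR(inner→interface) = 138 − 7780×0.01232

T ≈ 42.1 °C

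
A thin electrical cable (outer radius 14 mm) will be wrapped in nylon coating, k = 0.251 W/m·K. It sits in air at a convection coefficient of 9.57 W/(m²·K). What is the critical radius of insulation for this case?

r_cr ≈ 26.2 mm

For a cylinder r_cr = k/h = 0.251/9.57
r_cr = 26.2 mm; since the bare radius (14 mm) is below r_cr, adding a thin layer of insulation will *increase* heat loss.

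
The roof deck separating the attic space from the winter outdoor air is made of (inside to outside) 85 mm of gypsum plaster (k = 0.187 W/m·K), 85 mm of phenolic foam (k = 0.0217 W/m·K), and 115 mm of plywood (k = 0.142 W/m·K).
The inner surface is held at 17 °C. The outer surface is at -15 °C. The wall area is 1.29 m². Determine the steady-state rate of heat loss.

Q ≈ 7.97 W

Using the resistance-network approach (series):
R_gypsum plaster = L/(kA) = 0.085/(0.187×1.29) = 0.3524 K/W
R_phenolic foam = L/(kA) = 0.085/(0.0217×1.29) = 3.036 K/W
R_plywood = L/(kA) = 0.115/(0.142×1.29) = 0.6278 K/W
R_total = 4.017 K/W
Q = ΔT / R_total = 32 / 4.017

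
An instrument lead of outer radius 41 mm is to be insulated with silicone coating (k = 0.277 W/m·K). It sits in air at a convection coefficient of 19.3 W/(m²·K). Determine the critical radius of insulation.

For a cylinder r_cr = k/h = 0.277/19.3
r_cr = 14.4 mm; since the bare radius (41 mm) is above r_cr, any added insulation will reduce heat loss.

r_cr ≈ 14.4 mm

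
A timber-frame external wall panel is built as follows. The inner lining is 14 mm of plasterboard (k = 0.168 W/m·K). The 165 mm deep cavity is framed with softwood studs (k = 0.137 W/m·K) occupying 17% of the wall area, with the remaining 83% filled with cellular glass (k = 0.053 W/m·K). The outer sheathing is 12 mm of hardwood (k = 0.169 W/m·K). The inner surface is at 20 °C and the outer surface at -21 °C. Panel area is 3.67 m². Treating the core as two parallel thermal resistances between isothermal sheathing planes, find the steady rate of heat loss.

Q ≈ 57.7 W

Sheathing layers in series; stud and cavity paths in parallel between them.
R_inner = 0.014/(0.168×3.67) = 0.02271 K/W
R_stud  = 0.165/(0.137×0.17×3.67) = 1.93 K/W
R_cav   = 0.165/(0.053×0.83×3.67) = 1.022 K/W
1/R_core = 1/R_stud + 1/R_cav → R_core = 0.6682 K/W
R_outer = 0.012/(0.169×3.67) = 0.01935 K/W
R_total = 0.7103 K/W
Q = ΔT/R_total = 41/0.7103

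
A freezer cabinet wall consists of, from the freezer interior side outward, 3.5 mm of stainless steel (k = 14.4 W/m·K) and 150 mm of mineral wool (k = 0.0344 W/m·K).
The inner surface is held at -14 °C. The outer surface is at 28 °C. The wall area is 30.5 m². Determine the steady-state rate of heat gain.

Treating each layer as a thermal resistance in series:
R_stainless steel = L/(kA) = 0.0035/(14.4×30.5) = 7.969×10^-6 K/W
R_mineral wool = L/(kA) = 0.15/(0.0344×30.5) = 0.143 K/W
R_total = 0.143 K/W
Q = ΔT / R_total = 42 / 0.143

Q ≈ 294 W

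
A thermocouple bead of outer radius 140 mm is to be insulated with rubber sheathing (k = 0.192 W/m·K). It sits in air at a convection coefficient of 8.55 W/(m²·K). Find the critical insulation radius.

For a sphere r_cr = 2k/h = 2×0.192/8.55
r_cr = 44.9 mm; since the bare radius (140 mm) is above r_cr, any added insulation will reduce heat loss.

r_cr ≈ 44.9 mm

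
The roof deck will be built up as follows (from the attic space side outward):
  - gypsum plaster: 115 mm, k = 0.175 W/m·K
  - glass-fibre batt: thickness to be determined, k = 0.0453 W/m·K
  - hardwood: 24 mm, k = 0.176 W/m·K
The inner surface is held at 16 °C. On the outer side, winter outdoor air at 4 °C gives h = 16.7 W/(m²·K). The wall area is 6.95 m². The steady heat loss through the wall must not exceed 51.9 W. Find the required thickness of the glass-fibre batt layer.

Model the wall as resistances in series:
R_gypsum plaster = L/(kA) = 0.115/(0.175×6.95) = 0.09455 K/W
R_hardwood = L/(kA) = 0.024/(0.176×6.95) = 0.01962 K/W
R_outer film = 1/(h_o·A) = 1/(16.7×6.95) = 0.008616 K/W
Sum of the known resistances R_other = 0.1228 K/W
Required total resistance R_tot = ΔT/Q_allow = 12/51.9 = 0.2312 K/W
R_glass-fibre batt = R_tot − R_other = 0.1084 K/W
L = R·k·A = 0.1084×0.0453×6.95

L ≈ 34.1 mm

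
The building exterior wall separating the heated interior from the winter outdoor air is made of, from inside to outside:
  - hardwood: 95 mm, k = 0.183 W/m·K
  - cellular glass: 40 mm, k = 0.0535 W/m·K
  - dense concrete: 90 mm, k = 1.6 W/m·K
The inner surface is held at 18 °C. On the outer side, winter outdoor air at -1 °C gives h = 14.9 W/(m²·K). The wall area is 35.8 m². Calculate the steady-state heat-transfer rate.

Q ≈ 489 W

Treating each layer as a thermal resistance in series:
R_hardwood = L/(kA) = 0.095/(0.183×35.8) = 0.0145 K/W
R_cellular glass = L/(kA) = 0.04/(0.0535×35.8) = 0.02088 K/W
R_dense concrete = L/(kA) = 0.09/(1.6×35.8) = 0.001571 K/W
R_outer film = 1/(h_o·A) = 1/(14.9×35.8) = 0.001875 K/W
R_total = 0.03883 K/W
Q = ΔT / R_total = 19 / 0.03883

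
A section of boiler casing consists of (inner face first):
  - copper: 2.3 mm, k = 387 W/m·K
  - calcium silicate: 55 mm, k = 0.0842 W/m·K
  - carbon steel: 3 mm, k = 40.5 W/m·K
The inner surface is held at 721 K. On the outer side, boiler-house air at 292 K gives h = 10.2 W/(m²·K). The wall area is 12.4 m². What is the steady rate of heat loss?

Treating each layer as a thermal resistance in series:
R_copper = L/(kA) = 0.0023/(387×12.4) = 4.793×10^-7 K/W
R_calcium silicate = L/(kA) = 0.055/(0.0842×12.4) = 0.05268 K/W
R_carbon steel = L/(kA) = 0.003/(40.5×12.4) = 5.974×10^-6 K/W
R_outer film = 1/(h_o·A) = 1/(10.2×12.4) = 0.007906 K/W
R_total = 0.06059 K/W
Q = ΔT / R_total = 429 / 0.06059

Q ≈ 7080 W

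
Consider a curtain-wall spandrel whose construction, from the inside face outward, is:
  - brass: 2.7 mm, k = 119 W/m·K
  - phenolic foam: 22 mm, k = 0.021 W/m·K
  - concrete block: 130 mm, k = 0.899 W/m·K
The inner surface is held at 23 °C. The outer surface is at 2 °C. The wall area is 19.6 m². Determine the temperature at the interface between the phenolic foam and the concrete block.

T ≈ 4.55 °C

Model the wall as resistances in series:
R_brass = L/(kA) = 0.0027/(119×19.6) = 1.158×10^-6 K/W
R_phenolic foam = L/(kA) = 0.022/(0.021×19.6) = 0.05345 K/W
R_concrete block = L/(kA) = 0.13/(0.899×19.6) = 0.007378 K/W
R_total = 0.06083 K/W;  Q = ΔT/R_total = 21/0.06083 = 345.2 W
T_interface = T_inner − Q·ΣR(inner→interface) = 23 − 345×0.05345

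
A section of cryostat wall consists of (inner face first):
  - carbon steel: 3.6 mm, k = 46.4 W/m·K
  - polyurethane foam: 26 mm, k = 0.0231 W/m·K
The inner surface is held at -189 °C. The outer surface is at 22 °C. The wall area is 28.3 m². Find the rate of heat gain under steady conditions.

Treating each layer as a thermal resistance in series:
R_carbon steel = L/(kA) = 0.0036/(46.4×28.3) = 2.742×10^-6 K/W
R_polyurethane foam = L/(kA) = 0.026/(0.0231×28.3) = 0.03977 K/W
R_total = 0.03977 K/W
Q = ΔT / R_total = 211 / 0.03977

Q ≈ 5300 W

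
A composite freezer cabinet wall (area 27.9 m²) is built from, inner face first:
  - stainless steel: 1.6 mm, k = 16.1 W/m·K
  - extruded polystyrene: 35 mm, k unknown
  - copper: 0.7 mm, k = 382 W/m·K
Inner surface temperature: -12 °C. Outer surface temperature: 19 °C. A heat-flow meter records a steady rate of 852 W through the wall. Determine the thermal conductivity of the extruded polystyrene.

Thermal resistances in series:
R_stainless steel = L/(kA) = 0.0016/(16.1×27.9) = 3.562×10^-6 K/W
R_copper = L/(kA) = 0.0007/(382×27.9) = 6.568×10^-8 K/W
Sum of known resistances R_other = 3.628×10^-6 K/W
Total R = ΔT/Q = 31/852 = 0.03638 K/W
R_extruded polystyrene = R_total − R_other = 0.03638 K/W
k = L/(R·A) = 0.035/(0.03638×27.9)

k ≈ 0.0345 W/(m·K)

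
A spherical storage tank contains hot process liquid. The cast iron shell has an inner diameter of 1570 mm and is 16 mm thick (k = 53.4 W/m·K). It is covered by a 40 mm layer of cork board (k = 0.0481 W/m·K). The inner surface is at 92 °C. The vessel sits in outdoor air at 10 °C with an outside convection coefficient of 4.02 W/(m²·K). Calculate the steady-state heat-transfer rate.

Spherical conduction: R = (1/r_in − 1/r_out)/(4πk) per layer; series-sum.
R_cast iron shell = (1/0.785 − 1/0.801)/(4π×53.4) = 3.792×10^-5 K/W
R_cork board = (1/0.801 − 1/0.841)/(4π×0.0481) = 0.09824 K/W
R_outer film = 1/(h·4πr_o²) = 1/(4.02×4π×0.841²) = 0.02799 K/W
R_total = 0.1263 K/W
Q = ΔT/R_total = 82/0.1263

Q ≈ 649 W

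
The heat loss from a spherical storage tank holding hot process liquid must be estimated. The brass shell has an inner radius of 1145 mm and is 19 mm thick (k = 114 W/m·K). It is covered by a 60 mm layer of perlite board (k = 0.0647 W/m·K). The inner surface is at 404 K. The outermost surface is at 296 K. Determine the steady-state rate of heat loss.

Q ≈ 2080 W

Each spherical layer contributes R = (1/r_i − 1/r_o)/(4πk):
R_brass shell = (1/1.145 − 1/1.164)/(4π×114) = 9.951×10^-6 K/W
R_perlite board = (1/1.164 − 1/1.224)/(4π×0.0647) = 0.0518 K/W
R_total = 0.05181 K/W
Q = ΔT/R_total = 108/0.05181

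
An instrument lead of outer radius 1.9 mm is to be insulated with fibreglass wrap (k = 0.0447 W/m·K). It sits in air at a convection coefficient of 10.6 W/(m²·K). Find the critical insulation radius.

r_cr ≈ 4.22 mm

For a cylinder r_cr = k/h = 0.0447/10.6
r_cr = 4.22 mm; since the bare radius (1.9 mm) is below r_cr, adding a thin layer of insulation will *increase* heat loss.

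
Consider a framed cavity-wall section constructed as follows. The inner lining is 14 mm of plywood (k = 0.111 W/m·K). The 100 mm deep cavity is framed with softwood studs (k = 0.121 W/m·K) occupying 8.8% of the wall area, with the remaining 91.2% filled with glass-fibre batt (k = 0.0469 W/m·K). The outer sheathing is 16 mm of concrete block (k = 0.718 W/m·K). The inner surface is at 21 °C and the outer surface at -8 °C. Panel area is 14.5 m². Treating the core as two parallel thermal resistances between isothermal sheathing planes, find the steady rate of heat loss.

Q ≈ 208 W

Sheathing layers in series; stud and cavity paths in parallel between them.
R_inner = 0.014/(0.111×14.5) = 0.008698 K/W
R_stud  = 0.1/(0.121×0.088×14.5) = 0.6477 K/W
R_cav   = 0.1/(0.0469×0.912×14.5) = 0.1612 K/W
1/R_core = 1/R_stud + 1/R_cav → R_core = 0.1291 K/W
R_outer = 0.016/(0.718×14.5) = 0.001537 K/W
R_total = 0.1393 K/W
Q = ΔT/R_total = 29/0.1393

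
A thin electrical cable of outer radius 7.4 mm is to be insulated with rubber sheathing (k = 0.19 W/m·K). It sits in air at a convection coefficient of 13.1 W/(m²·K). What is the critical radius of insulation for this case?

For a cylinder r_cr = k/h = 0.19/13.1
r_cr = 14.5 mm; since the bare radius (7.4 mm) is below r_cr, adding a thin layer of insulation will *increase* heat loss.

r_cr ≈ 14.5 mm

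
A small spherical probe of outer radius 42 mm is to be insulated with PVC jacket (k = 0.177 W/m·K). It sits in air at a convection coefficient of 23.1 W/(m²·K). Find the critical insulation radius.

For a sphere r_cr = 2k/h = 2×0.177/23.1
r_cr = 15.3 mm; since the bare radius (42 mm) is above r_cr, any added insulation will reduce heat loss.

r_cr ≈ 15.3 mm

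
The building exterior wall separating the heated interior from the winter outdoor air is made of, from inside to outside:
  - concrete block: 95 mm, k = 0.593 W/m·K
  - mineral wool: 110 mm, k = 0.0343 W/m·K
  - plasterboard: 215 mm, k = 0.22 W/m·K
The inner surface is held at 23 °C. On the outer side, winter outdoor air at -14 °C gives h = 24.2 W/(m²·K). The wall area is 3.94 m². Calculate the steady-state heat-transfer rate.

Thermal resistances in series:
R_concrete block = L/(kA) = 0.095/(0.593×3.94) = 0.04066 K/W
R_mineral wool = L/(kA) = 0.11/(0.0343×3.94) = 0.814 K/W
R_plasterboard = L/(kA) = 0.215/(0.22×3.94) = 0.248 K/W
R_outer film = 1/(h_o·A) = 1/(24.2×3.94) = 0.01049 K/W
R_total = 1.113 K/W
Q = ΔT / R_total = 37 / 1.113

Q ≈ 33.2 W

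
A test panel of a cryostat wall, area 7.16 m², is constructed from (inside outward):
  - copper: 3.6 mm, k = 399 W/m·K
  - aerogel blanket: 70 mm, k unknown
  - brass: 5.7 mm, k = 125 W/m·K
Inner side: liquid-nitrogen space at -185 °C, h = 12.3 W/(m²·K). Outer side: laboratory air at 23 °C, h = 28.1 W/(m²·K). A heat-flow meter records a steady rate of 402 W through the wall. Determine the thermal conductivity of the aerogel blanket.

Using the resistance-network approach (series):
R_inner film = 1/(h_i·A) = 1/(12.3×7.16) = 0.01135 K/W
R_copper = L/(kA) = 0.0036/(399×7.16) = 1.26×10^-6 K/W
R_brass = L/(kA) = 0.0057/(125×7.16) = 6.369×10^-6 K/W
R_outer film = 1/(h_o·A) = 1/(28.1×7.16) = 0.00497 K/W
Sum of known resistances R_other = 0.01633 K/W
Total R = ΔT/Q = 208/402 = 0.5174 K/W
R_aerogel blanket = R_total − R_other = 0.5011 K/W
k = L/(R·A) = 0.07/(0.5011×7.16)

k ≈ 0.0195 W/(m·K)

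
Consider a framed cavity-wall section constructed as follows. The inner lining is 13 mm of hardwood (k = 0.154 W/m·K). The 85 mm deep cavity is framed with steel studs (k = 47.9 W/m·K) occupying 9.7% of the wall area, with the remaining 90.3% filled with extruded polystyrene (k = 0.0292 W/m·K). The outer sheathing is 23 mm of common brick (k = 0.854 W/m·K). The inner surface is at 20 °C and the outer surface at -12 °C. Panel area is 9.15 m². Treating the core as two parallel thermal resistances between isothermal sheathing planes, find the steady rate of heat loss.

Q ≈ 2260 W

Sheathing layers in series; stud and cavity paths in parallel between them.
R_inner = 0.013/(0.154×9.15) = 0.009226 K/W
R_stud  = 0.085/(47.9×0.097×9.15) = 0.001999 K/W
R_cav   = 0.085/(0.0292×0.903×9.15) = 0.3523 K/W
1/R_core = 1/R_stud + 1/R_cav → R_core = 0.001988 K/W
R_outer = 0.023/(0.854×9.15) = 0.002943 K/W
R_total = 0.01416 K/W
Q = ΔT/R_total = 32/0.01416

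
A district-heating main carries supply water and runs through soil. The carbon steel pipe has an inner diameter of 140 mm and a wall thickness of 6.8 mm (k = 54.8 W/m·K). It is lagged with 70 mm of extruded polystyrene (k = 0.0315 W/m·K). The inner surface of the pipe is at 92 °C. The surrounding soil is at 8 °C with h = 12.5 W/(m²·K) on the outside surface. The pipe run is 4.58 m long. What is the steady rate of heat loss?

Q ≈ 114 W

For a radial system each layer contributes R = ln(r_out/r_in)/(2πkL); films add R = 1/(hA).
R_carbon steel pipe wall = ln(76.8/70)/(2π×54.8×4.58) = 5.879×10^-5 K/W
R_extruded polystyrene = ln(146.8/76.8)/(2π×0.0315×4.58) = 0.7147 K/W
R_outer film = 1/(h_o·2πr_oL) = 1/(12.5×2π×0.1468×4.58) = 0.01894 K/W
R_total = 0.7337 K/W
Q = ΔT/R_total = 84/0.7337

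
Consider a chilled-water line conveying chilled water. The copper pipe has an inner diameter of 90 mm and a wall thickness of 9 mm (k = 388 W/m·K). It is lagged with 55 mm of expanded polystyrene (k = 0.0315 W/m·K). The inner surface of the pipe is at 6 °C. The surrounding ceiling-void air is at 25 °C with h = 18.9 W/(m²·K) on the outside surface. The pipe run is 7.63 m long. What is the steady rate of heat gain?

Treating each annulus and film as a series resistance:
R_copper pipe wall = ln(54/45)/(2π×388×7.63) = 9.802×10^-6 K/W
R_expanded polystyrene = ln(109/54)/(2π×0.0315×7.63) = 0.4651 K/W
R_outer film = 1/(h_o·2πr_oL) = 1/(18.9×2π×0.109×7.63) = 0.01013 K/W
R_total = 0.4752 K/W
Q = ΔT/R_total = 19/0.4752

Q ≈ 40 W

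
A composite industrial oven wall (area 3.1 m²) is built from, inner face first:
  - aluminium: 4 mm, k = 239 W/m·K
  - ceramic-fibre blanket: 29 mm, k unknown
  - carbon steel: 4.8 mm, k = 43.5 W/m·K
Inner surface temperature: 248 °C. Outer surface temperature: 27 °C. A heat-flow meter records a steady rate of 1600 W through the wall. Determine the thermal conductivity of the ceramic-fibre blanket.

Thermal resistances in series:
R_aluminium = L/(kA) = 0.004/(239×3.1) = 5.399×10^-6 K/W
R_carbon steel = L/(kA) = 0.0048/(43.5×3.1) = 3.56×10^-5 K/W
Sum of known resistances R_other = 4.099×10^-5 K/W
Total R = ΔT/Q = 221/1600 = 0.1381 K/W
R_ceramic-fibre blanket = R_total − R_other = 0.1381 K/W
k = L/(R·A) = 0.029/(0.1381×3.1)

k ≈ 0.0677 W/(m·K)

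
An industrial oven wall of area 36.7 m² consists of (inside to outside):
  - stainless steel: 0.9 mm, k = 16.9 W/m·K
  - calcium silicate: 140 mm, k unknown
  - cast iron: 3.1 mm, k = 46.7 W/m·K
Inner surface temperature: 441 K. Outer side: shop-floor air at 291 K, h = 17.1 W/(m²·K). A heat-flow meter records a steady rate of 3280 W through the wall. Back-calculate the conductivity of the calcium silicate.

k ≈ 0.0864 W/(m·K)

Treating each layer as a thermal resistance in series:
R_stainless steel = L/(kA) = 0.0009/(16.9×36.7) = 1.451×10^-6 K/W
R_cast iron = L/(kA) = 0.0031/(46.7×36.7) = 1.809×10^-6 K/W
R_outer film = 1/(h_o·A) = 1/(17.1×36.7) = 0.001593 K/W
Sum of known resistances R_other = 0.001597 K/W
Total R = ΔT/Q = 150/3280 = 0.04573 K/W
R_calcium silicate = R_total − R_other = 0.04413 K/W
k = L/(R·A) = 0.14/(0.04413×36.7)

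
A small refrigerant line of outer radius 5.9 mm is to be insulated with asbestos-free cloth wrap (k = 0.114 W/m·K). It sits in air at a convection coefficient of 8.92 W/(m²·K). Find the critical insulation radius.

For a cylinder r_cr = k/h = 0.114/8.92
r_cr = 12.8 mm; since the bare radius (5.9 mm) is below r_cr, adding a thin layer of insulation will *increase* heat loss.

r_cr ≈ 12.8 mm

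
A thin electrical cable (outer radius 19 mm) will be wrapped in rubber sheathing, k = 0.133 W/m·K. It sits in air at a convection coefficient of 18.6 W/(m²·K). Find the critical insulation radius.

r_cr ≈ 7.15 mm

For a cylinder r_cr = k/h = 0.133/18.6
r_cr = 7.15 mm; since the bare radius (19 mm) is above r_cr, any added insulation will reduce heat loss.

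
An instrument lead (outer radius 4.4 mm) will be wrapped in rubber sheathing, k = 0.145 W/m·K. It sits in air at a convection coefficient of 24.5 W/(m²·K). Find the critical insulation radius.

For a cylinder r_cr = k/h = 0.145/24.5
r_cr = 5.92 mm; since the bare radius (4.4 mm) is below r_cr, adding a thin layer of insulation will *increase* heat loss.

r_cr ≈ 5.92 mm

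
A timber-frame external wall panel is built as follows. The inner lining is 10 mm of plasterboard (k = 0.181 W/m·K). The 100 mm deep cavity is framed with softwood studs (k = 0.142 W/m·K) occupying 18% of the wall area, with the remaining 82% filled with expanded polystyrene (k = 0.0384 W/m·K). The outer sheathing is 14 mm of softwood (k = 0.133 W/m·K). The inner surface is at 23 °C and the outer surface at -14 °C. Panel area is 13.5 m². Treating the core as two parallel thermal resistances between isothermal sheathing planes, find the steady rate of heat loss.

Sheathing layers in series; stud and cavity paths in parallel between them.
R_inner = 0.01/(0.181×13.5) = 0.004092 K/W
R_stud  = 0.1/(0.142×0.18×13.5) = 0.2898 K/W
R_cav   = 0.1/(0.0384×0.82×13.5) = 0.2352 K/W
1/R_core = 1/R_stud + 1/R_cav → R_core = 0.1298 K/W
R_outer = 0.014/(0.133×13.5) = 0.007797 K/W
R_total = 0.1417 K/W
Q = ΔT/R_total = 37/0.1417

Q ≈ 261 W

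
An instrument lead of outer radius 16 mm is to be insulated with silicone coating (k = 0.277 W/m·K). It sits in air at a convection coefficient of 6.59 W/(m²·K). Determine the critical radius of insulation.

r_cr ≈ 42 mm

For a cylinder r_cr = k/h = 0.277/6.59
r_cr = 42 mm; since the bare radius (16 mm) is below r_cr, adding a thin layer of insulation will *increase* heat loss.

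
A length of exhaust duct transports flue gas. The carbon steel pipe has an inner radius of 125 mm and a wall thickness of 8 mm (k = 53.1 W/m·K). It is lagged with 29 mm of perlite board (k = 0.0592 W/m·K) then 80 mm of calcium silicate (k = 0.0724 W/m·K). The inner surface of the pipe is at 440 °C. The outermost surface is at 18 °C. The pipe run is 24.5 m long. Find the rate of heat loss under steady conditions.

Q ≈ 7320 W

Treating each annulus and film as a series resistance:
R_carbon steel pipe wall = ln(133/125)/(2π×53.1×24.5) = 7.589×10^-6 K/W
R_perlite board = ln(162/133)/(2π×0.0592×24.5) = 0.02164 K/W
R_calcium silicate = ln(242/162)/(2π×0.0724×24.5) = 0.03601 K/W
R_total = 0.05766 K/W
Q = ΔT/R_total = 422/0.05766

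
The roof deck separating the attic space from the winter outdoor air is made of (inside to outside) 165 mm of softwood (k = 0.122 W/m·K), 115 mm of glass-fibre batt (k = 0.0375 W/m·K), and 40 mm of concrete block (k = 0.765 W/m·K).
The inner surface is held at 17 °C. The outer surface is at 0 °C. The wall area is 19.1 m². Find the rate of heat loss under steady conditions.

Using the resistance-network approach (series):
R_softwood = L/(kA) = 0.165/(0.122×19.1) = 0.07081 K/W
R_glass-fibre batt = L/(kA) = 0.115/(0.0375×19.1) = 0.1606 K/W
R_concrete block = L/(kA) = 0.04/(0.765×19.1) = 0.002738 K/W
R_total = 0.2341 K/W
Q = ΔT / R_total = 17 / 0.2341

Q ≈ 72.6 W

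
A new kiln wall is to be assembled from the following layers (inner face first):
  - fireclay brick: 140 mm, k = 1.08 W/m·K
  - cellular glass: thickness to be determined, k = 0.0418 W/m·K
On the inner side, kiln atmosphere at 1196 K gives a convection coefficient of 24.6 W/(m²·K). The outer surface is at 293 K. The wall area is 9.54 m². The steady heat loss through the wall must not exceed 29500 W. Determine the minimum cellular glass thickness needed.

L ≈ 5.09 mm

Model the wall as resistances in series:
R_inner film = 1/(h_i·A) = 1/(24.6×9.54) = 0.004261 K/W
R_fireclay brick = L/(kA) = 0.14/(1.08×9.54) = 0.01359 K/W
Sum of the known resistances R_other = 0.01785 K/W
Required total resistance R_tot = ΔT/Q_allow = 903/29500 = 0.03061 K/W
R_cellular glass = R_tot − R_other = 0.01276 K/W
L = R·k·A = 0.01276×0.0418×9.54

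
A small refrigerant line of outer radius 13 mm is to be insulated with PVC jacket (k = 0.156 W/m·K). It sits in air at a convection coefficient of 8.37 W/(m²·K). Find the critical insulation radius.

For a cylinder r_cr = k/h = 0.156/8.37
r_cr = 18.6 mm; since the bare radius (13 mm) is below r_cr, adding a thin layer of insulation will *increase* heat loss.

r_cr ≈ 18.6 mm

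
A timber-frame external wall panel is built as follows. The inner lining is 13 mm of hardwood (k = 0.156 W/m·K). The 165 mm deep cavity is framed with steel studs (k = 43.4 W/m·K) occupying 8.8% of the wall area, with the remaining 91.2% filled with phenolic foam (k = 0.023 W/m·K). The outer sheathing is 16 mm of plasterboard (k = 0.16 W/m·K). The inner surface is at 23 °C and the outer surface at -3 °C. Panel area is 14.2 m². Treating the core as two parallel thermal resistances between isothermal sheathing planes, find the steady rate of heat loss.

Q ≈ 1630 W

Sheathing layers in series; stud and cavity paths in parallel between them.
R_inner = 0.013/(0.156×14.2) = 0.005869 K/W
R_stud  = 0.165/(43.4×0.088×14.2) = 0.003042 K/W
R_cav   = 0.165/(0.023×0.912×14.2) = 0.554 K/W
1/R_core = 1/R_stud + 1/R_cav → R_core = 0.003026 K/W
R_outer = 0.016/(0.16×14.2) = 0.007042 K/W
R_total = 0.01594 K/W
Q = ΔT/R_total = 26/0.01594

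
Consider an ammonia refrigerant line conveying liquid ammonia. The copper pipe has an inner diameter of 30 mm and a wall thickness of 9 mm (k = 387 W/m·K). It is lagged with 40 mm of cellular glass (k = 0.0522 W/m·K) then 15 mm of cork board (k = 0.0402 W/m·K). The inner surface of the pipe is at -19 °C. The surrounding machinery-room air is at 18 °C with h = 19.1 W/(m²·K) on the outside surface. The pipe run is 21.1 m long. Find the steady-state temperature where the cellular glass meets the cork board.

T ≈ 9.16 °C

Cylindrical conduction, so R = ln(r₂/r₁)/(2πkL) per layer, in series:
R_copper pipe wall = ln(24/15)/(2π×387×21.1) = 9.161×10^-6 K/W
R_cellular glass = ln(64/24)/(2π×0.0522×21.1) = 0.1417 K/W
R_cork board = ln(79/64)/(2π×0.0402×21.1) = 0.03951 K/W
R_outer film = 1/(h_o·2πr_oL) = 1/(19.1×2π×0.079×21.1) = 0.004999 K/W
R_total = 0.1862 K/W
Q = ΔT/R_total = 37/0.1862
Q = 199 W
T_interface = T_inner + Q·ΣR(inner→interface) = -19 + 199×0.1417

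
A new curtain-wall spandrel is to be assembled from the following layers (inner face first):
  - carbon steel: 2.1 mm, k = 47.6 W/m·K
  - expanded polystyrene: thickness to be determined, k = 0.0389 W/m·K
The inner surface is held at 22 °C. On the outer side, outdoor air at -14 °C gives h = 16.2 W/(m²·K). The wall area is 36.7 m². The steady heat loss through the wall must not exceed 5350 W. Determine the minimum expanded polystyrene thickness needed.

Thermal resistances in series:
R_carbon steel = L/(kA) = 0.0021/(47.6×36.7) = 1.202×10^-6 K/W
R_outer film = 1/(h_o·A) = 1/(16.2×36.7) = 0.001682 K/W
Sum of the known resistances R_other = 0.001683 K/W
Required total resistance R_tot = ΔT/Q_allow = 36/5350 = 0.006729 K/W
R_expanded polystyrene = R_tot − R_other = 0.005046 K/W
L = R·k·A = 0.005046×0.0389×36.7

L ≈ 7.2 mm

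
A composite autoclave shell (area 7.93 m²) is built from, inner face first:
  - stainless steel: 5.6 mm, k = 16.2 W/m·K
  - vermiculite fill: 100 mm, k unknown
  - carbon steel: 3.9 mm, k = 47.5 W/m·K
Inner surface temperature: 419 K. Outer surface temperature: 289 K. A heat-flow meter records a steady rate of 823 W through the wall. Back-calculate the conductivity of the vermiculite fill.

k ≈ 0.0799 W/(m·K)

Thermal resistances in series:
R_stainless steel = L/(kA) = 0.0056/(16.2×7.93) = 4.359×10^-5 K/W
R_carbon steel = L/(kA) = 0.0039/(47.5×7.93) = 1.035×10^-5 K/W
Sum of known resistances R_other = 5.395×10^-5 K/W
Total R = ΔT/Q = 130/823 = 0.158 K/W
R_vermiculite fill = R_total − R_other = 0.1579 K/W
k = L/(R·A) = 0.1/(0.1579×7.93)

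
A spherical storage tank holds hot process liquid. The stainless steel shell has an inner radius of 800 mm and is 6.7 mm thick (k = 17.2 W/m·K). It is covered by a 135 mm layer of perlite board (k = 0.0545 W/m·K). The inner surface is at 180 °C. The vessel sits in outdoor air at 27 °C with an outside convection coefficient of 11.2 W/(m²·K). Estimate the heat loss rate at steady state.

Each spherical layer contributes R = (1/r_i − 1/r_o)/(4πk):
R_stainless steel shell = (1/0.8 − 1/0.8067)/(4π×17.2) = 4.803×10^-5 K/W
R_perlite board = (1/0.8067 − 1/0.9417)/(4π×0.0545) = 0.2595 K/W
R_outer film = 1/(h·4πr_o²) = 1/(11.2×4π×0.9417²) = 0.008012 K/W
R_total = 0.2675 K/W
Q = ΔT/R_total = 153/0.2675

Q ≈ 572 W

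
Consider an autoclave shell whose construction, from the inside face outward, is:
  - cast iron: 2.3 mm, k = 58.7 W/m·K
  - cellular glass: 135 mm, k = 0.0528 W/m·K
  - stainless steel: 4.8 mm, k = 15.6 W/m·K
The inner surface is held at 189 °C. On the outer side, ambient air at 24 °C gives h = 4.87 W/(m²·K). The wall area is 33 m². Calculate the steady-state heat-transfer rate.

Treating each layer as a thermal resistance in series:
R_cast iron = L/(kA) = 0.0023/(58.7×33) = 1.187×10^-6 K/W
R_cellular glass = L/(kA) = 0.135/(0.0528×33) = 0.07748 K/W
R_stainless steel = L/(kA) = 0.0048/(15.6×33) = 9.324×10^-6 K/W
R_outer film = 1/(h_o·A) = 1/(4.87×33) = 0.006222 K/W
R_total = 0.08371 K/W
Q = ΔT / R_total = 165 / 0.08371

Q ≈ 1970 W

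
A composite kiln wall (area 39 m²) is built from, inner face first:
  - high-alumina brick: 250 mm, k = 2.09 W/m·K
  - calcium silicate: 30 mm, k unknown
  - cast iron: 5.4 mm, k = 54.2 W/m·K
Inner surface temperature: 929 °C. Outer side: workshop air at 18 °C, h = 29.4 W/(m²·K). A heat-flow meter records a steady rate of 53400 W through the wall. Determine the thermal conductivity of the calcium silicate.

k ≈ 0.0586 W/(m·K)

Thermal resistances in series:
R_high-alumina brick = L/(kA) = 0.25/(2.09×39) = 0.003067 K/W
R_cast iron = L/(kA) = 0.0054/(54.2×39) = 2.555×10^-6 K/W
R_outer film = 1/(h_o·A) = 1/(29.4×39) = 8.721×10^-4 K/W
Sum of known resistances R_other = 0.003942 K/W
Total R = ΔT/Q = 911/53400 = 0.01706 K/W
R_calcium silicate = R_total − R_other = 0.01312 K/W
k = L/(R·A) = 0.03/(0.01312×39)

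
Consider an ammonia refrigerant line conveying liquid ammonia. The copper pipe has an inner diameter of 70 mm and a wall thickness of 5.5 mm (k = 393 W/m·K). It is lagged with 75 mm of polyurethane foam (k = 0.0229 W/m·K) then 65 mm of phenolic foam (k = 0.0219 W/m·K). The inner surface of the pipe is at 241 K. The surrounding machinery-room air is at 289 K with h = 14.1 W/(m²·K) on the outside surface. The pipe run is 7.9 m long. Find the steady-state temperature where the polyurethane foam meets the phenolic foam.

T ≈ 274 K

Radial resistances (cylindrical: R_cond = ln(r_o/r_i)/(2πkL), R_conv = 1/(h·2πrL)):
R_copper pipe wall = ln(40.5/35)/(2π×393×7.9) = 7.482×10^-6 K/W
R_polyurethane foam = ln(115.5/40.5)/(2π×0.0229×7.9) = 0.9219 K/W
R_phenolic foam = ln(180.5/115.5)/(2π×0.0219×7.9) = 0.4107 K/W
R_outer film = 1/(h_o·2πr_oL) = 1/(14.1×2π×0.1805×7.9) = 0.007916 K/W
R_total = 1.341 K/W
Q = ΔT/R_total = 48/1.341
Q = 35.8 W
T_interface = T_inner + Q·ΣR(inner→interface) = 241 + 35.8×0.922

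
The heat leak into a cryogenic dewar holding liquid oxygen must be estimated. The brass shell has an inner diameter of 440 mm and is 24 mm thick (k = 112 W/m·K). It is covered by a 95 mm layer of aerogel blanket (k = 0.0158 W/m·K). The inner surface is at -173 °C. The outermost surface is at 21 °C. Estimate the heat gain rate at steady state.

Radial (spherical) resistances in series:
R_brass shell = (1/0.22 − 1/0.244)/(4π×112) = 3.177×10^-4 K/W
R_aerogel blanket = (1/0.244 − 1/0.339)/(4π×0.0158) = 5.785 K/W
R_total = 5.785 K/W
Q = ΔT/R_total = 194/5.785

Q ≈ 33.5 W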